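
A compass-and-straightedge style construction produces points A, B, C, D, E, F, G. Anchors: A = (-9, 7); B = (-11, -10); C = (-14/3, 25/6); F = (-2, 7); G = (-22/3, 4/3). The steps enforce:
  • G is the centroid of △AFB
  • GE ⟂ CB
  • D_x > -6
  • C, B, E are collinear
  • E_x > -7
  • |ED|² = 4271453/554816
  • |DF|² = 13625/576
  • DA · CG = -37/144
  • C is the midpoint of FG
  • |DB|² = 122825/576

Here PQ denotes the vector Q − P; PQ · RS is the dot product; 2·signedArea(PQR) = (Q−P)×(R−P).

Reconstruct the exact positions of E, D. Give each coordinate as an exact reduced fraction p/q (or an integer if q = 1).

1. E_x = -160373/26007  [C, B, E are collinear ∩ GE ⟂ CB]
2. E_y = 21110/26007  [C, B, E are collinear ∩ GE ⟂ CB]
   → E = (-160373/26007, 21110/26007)
3. D_x = -16/3  [line 8/3·x + 17/6·y + 637/144 = 0 ∩ |DF|² = 13625/576]
4. D_y = 83/24  [line 8/3·x + 17/6·y + 637/144 = 0 ∩ |DF|² = 13625/576]
   → D = (-16/3, 83/24)

D = (-16/3, 83/24)
E = (-160373/26007, 21110/26007)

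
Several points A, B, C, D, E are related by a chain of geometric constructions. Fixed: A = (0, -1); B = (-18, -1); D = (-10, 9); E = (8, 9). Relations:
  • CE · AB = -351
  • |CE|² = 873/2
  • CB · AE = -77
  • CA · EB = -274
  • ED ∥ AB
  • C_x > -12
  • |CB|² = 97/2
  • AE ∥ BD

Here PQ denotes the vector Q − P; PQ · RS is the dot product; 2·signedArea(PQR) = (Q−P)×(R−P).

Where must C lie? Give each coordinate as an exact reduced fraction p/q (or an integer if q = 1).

1. C_x = -23/2  [CE · AB = -351 ∩ CA · EB = -274]
2. C_y = 3/2  [CE · AB = -351 ∩ CA · EB = -274]
   → C = (-23/2, 3/2)

C = (-23/2, 3/2)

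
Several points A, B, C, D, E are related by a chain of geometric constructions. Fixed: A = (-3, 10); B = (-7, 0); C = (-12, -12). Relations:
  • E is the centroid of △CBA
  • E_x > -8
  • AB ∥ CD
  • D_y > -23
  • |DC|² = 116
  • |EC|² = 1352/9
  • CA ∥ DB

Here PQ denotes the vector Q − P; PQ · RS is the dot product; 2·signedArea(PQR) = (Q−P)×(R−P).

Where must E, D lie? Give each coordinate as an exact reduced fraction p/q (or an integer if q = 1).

D = (-16, -22)
E = (-22/3, -2/3)

1. E_x = -22/3  [E is the centroid of △CBA]
2. E_y = -2/3  [E is the centroid of △CBA]
   → E = (-22/3, -2/3)
3. D_x = -16  [CA ∥ DB ∩ AB ∥ CD]
4. D_y = -22  [CA ∥ DB ∩ AB ∥ CD]
   → D = (-16, -22)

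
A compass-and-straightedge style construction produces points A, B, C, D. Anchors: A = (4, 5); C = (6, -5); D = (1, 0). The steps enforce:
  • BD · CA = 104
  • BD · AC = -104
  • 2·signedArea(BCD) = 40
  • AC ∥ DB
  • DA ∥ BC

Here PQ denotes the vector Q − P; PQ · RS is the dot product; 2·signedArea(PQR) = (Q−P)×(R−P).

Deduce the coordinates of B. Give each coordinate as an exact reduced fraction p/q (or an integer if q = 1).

1. B_x = 3  [DA ∥ BC ∩ AC ∥ DB]
2. B_y = -10  [DA ∥ BC ∩ AC ∥ DB]
   → B = (3, -10)

B = (3, -10)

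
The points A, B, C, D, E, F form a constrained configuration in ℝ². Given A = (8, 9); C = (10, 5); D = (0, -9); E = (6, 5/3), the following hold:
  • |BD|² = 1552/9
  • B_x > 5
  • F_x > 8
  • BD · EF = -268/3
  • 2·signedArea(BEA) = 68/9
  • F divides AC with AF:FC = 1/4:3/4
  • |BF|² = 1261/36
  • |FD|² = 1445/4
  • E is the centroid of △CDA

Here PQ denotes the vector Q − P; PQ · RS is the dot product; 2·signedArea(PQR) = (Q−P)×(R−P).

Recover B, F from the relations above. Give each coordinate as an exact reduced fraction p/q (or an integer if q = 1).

B = (16/3, 3)
F = (17/2, 8)

1. B_x = 16/3  [line -22/3·x + 2·y + 298/9 = 0 ∩ |BD|² = 1552/9]
2. B_y = 3  [line -22/3·x + 2·y + 298/9 = 0 ∩ |BD|² = 1552/9]
   → B = (16/3, 3)
3. F_x = 17/2  [F divides AC with AF:FC = 1/4:3/4]
4. F_y = 8  [F divides AC with AF:FC = 1/4:3/4]
   → F = (17/2, 8)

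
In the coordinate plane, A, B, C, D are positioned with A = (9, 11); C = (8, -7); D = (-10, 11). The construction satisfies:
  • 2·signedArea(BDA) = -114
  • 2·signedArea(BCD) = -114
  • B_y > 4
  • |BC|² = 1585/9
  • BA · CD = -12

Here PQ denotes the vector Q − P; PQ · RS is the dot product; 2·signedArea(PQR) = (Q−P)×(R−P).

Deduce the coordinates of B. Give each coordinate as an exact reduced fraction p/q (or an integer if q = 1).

B = (7/3, 5)

1. B_x = 7/3  [2·signedArea(BCD) = -114 ∩ BA · CD = -12]
2. B_y = 5  [2·signedArea(BCD) = -114 ∩ BA · CD = -12]
   → B = (7/3, 5)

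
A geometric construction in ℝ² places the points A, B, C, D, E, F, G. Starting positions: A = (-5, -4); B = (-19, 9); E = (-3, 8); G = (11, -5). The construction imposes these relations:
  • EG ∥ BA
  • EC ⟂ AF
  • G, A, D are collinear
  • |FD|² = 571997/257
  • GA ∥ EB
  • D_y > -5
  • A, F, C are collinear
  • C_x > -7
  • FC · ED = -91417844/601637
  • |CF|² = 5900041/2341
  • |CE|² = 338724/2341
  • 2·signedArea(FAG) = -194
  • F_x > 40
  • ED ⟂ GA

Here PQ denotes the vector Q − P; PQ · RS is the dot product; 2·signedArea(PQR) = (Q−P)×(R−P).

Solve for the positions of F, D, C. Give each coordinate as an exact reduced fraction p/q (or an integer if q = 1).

1. D_x = -965/257  [G, A, D are collinear ∩ ED ⟂ GA]
2. D_y = -1048/257  [G, A, D are collinear ∩ ED ⟂ GA]
   → D = (-965/257, -1048/257)
3. F_x = 41  [line 1·x + 16·y + 263 = 0 ∩ |FD|² = 571997/257]
4. F_y = -19  [line 1·x + 16·y + 263 = 0 ∩ |FD|² = 571997/257]
   → F = (41, -19)
5. C_x = -15753/2341  [A, F, C are collinear ∩ EC ⟂ AF]
6. C_y = -8044/2341  [A, F, C are collinear ∩ EC ⟂ AF]
   → C = (-15753/2341, -8044/2341)

C = (-15753/2341, -8044/2341)
D = (-965/257, -1048/257)
F = (41, -19)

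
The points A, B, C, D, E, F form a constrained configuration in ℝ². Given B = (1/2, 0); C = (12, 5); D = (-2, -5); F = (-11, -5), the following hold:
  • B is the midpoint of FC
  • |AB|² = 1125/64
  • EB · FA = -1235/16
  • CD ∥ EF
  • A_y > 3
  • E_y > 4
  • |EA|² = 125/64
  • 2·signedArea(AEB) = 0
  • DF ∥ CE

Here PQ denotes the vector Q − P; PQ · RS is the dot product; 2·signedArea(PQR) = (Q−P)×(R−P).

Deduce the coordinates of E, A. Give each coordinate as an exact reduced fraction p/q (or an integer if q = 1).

A = (19/8, 15/4)
E = (3, 5)

1. E_x = 3  [CD ∥ EF ∩ DF ∥ CE]
2. E_y = 5  [CD ∥ EF ∩ DF ∥ CE]
   → E = (3, 5)
3. A_x = 19/8  [2·signedArea(AEB) = 0 ∩ EB · FA = -1235/16]
4. A_y = 15/4  [2·signedArea(AEB) = 0 ∩ EB · FA = -1235/16]
   → A = (19/8, 15/4)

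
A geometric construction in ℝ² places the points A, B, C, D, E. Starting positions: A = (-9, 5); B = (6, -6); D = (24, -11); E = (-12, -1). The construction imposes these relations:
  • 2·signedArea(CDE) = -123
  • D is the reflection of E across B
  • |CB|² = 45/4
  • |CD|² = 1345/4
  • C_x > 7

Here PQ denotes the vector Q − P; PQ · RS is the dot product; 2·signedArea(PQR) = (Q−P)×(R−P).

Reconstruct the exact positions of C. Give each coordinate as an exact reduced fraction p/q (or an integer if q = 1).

1. C_x = 15/2  [line -10·x + -36·y + -33 = 0 ∩ |CB|² = 45/4]
2. C_y = -3  [line -10·x + -36·y + -33 = 0 ∩ |CB|² = 45/4]
   → C = (15/2, -3)

C = (15/2, -3)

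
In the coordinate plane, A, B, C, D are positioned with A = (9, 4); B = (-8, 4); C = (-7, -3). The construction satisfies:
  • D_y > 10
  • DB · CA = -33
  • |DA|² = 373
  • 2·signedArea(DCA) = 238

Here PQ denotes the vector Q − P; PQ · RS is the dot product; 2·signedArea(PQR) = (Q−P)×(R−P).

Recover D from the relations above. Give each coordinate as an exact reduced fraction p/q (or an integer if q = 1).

1. D_x = -9  [2·signedArea(DCA) = 238 ∩ DB · CA = -33]
2. D_y = 11  [2·signedArea(DCA) = 238 ∩ DB · CA = -33]
   → D = (-9, 11)

D = (-9, 11)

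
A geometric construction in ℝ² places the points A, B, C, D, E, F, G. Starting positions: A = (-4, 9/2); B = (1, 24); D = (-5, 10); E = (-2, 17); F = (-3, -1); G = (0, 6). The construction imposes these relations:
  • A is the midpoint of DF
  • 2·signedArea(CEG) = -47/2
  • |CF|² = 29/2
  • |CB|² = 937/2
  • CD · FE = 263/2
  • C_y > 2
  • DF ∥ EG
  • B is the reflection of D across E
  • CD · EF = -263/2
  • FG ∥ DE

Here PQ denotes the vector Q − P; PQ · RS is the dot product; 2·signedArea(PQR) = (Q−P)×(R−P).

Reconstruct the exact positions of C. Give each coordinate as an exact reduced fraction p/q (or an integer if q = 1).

C = (-3/2, 5/2)

1. C_x = -3/2  [2·signedArea(CEG) = -47/2 ∩ CD · EF = -263/2]
2. C_y = 5/2  [2·signedArea(CEG) = -47/2 ∩ CD · EF = -263/2]
   → C = (-3/2, 5/2)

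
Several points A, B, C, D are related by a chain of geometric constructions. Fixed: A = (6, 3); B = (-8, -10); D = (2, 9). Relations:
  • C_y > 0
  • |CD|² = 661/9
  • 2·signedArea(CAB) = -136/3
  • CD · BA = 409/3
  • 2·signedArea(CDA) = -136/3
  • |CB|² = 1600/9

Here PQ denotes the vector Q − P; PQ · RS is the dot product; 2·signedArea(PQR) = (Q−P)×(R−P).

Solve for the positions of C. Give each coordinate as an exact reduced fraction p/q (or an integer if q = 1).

1. C_x = 0  [CD · BA = 409/3 ∩ 2·signedArea(CAB) = -136/3]
2. C_y = 2/3  [CD · BA = 409/3 ∩ 2·signedArea(CAB) = -136/3]
   → C = (0, 2/3)

C = (0, 2/3)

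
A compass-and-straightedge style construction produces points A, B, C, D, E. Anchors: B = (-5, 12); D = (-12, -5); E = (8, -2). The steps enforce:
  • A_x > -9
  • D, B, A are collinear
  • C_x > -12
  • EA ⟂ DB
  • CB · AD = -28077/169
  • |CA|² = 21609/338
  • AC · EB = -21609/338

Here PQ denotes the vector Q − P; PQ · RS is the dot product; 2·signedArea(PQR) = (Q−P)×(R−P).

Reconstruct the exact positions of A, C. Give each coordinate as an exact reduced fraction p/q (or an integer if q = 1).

1. A_x = -2719/338  [D, B, A are collinear ∩ EA ⟂ DB]
2. A_y = 1557/338  [D, B, A are collinear ∩ EA ⟂ DB]
   → A = (-2719/338, 1557/338)
3. C_x = -1874/169  [CB · AD = -28077/169 ∩ AC · EB = -21609/338]
4. C_y = -471/169  [CB · AD = -28077/169 ∩ AC · EB = -21609/338]
   → C = (-1874/169, -471/169)

A = (-2719/338, 1557/338)
C = (-1874/169, -471/169)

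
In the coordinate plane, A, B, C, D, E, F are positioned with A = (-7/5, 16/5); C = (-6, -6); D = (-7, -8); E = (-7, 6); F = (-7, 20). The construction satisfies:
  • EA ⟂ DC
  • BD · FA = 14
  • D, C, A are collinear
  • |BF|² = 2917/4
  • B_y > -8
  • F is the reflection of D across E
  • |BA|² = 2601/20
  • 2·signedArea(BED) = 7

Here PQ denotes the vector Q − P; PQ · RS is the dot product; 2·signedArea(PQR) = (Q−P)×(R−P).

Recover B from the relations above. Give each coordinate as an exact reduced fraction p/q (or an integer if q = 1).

1. B_x = -13/2  [BD · FA = 14 ∩ 2·signedArea(BED) = 7]
2. B_y = -7  [BD · FA = 14 ∩ 2·signedArea(BED) = 7]
   → B = (-13/2, -7)

B = (-13/2, -7)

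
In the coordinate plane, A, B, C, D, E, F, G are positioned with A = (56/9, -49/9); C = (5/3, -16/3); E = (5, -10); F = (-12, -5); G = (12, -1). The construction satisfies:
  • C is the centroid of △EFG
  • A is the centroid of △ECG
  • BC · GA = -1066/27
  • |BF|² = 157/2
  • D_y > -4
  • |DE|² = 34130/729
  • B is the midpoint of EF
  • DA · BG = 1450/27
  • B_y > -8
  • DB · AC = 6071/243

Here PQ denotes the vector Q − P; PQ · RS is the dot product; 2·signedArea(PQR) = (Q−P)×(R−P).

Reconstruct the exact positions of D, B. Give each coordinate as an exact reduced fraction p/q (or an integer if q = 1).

1. B_x = -7/2  [B is the midpoint of EF]
2. B_y = -15/2  [B is the midpoint of EF]
   → B = (-7/2, -15/2)
3. D_x = 56/27  [DA · BG = 1450/27 ∩ DB · AC = 6071/243]
4. D_y = -103/27  [DA · BG = 1450/27 ∩ DB · AC = 6071/243]
   → D = (56/27, -103/27)

B = (-7/2, -15/2)
D = (56/27, -103/27)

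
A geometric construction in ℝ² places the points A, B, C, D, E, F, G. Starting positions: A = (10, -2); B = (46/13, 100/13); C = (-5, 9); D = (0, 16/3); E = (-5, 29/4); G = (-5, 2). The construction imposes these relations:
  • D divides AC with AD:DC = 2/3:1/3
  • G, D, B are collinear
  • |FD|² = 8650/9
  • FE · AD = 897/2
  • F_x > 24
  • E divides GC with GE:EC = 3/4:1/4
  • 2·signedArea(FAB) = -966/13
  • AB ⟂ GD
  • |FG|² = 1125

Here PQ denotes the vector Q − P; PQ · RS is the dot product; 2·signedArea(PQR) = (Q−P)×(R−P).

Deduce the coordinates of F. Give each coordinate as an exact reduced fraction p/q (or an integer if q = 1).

F = (25, -13)

1. F_x = 25  [2·signedArea(FAB) = -966/13 ∩ FE · AD = 897/2]
2. F_y = -13  [2·signedArea(FAB) = -966/13 ∩ FE · AD = 897/2]
   → F = (25, -13)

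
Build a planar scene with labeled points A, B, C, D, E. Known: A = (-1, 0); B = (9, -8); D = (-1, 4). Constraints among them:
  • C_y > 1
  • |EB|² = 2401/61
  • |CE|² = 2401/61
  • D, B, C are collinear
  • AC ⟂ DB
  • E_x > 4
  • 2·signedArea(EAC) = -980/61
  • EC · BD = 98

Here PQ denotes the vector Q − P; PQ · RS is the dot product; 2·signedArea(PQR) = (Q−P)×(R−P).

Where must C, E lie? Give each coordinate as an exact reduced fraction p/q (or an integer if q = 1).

1. C_x = 59/61  [D, B, C are collinear ∩ AC ⟂ DB]
2. C_y = 100/61  [D, B, C are collinear ∩ AC ⟂ DB]
   → C = (59/61, 100/61)
3. E_x = 304/61  [line -100/61·x + 120/61·y + 880/61 = 0 ∩ |EB|² = 2401/61]
4. E_y = -194/61  [line -100/61·x + 120/61·y + 880/61 = 0 ∩ |EB|² = 2401/61]
   → E = (304/61, -194/61)

C = (59/61, 100/61)
E = (304/61, -194/61)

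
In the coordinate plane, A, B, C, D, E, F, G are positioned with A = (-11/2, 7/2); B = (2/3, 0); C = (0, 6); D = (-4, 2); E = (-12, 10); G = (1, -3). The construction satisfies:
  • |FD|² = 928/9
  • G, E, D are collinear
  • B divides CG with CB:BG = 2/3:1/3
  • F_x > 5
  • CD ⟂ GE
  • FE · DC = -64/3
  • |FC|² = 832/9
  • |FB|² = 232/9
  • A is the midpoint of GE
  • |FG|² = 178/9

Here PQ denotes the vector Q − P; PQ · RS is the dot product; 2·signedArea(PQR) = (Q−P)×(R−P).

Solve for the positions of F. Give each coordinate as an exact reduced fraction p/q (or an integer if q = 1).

F = (16/3, -2)

1. F_x = 16/3  [line -4·x + -4·y + 40/3 = 0 ∩ |FB|² = 232/9]
2. F_y = -2  [line -4·x + -4·y + 40/3 = 0 ∩ |FB|² = 232/9]
   → F = (16/3, -2)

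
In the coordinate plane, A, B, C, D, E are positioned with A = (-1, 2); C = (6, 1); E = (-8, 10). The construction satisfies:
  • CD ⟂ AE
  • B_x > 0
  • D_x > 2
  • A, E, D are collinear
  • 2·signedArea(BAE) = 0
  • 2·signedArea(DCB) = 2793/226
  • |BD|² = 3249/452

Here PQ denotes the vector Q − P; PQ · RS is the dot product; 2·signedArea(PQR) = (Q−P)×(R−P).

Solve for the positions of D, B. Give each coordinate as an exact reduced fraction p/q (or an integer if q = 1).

B = (173/226, -2/113)
D = (286/113, -230/113)

1. D_x = 286/113  [A, E, D are collinear ∩ CD ⟂ AE]
2. D_y = -230/113  [A, E, D are collinear ∩ CD ⟂ AE]
   → D = (286/113, -230/113)
3. B_x = 173/226  [2·signedArea(BAE) = 0 ∩ 2·signedArea(DCB) = 2793/226]
4. B_y = -2/113  [2·signedArea(BAE) = 0 ∩ 2·signedArea(DCB) = 2793/226]
   → B = (173/226, -2/113)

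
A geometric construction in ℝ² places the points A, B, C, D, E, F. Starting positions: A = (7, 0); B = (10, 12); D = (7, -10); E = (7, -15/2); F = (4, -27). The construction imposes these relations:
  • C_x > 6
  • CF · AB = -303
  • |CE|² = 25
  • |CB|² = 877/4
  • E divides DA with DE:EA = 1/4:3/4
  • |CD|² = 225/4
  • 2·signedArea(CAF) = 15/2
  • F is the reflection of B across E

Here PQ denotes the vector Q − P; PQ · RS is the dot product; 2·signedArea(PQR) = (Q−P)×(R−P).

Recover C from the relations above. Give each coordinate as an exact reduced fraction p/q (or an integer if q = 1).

1. C_x = 7  [2·signedArea(CAF) = 15/2 ∩ CF · AB = -303]
2. C_y = -5/2  [2·signedArea(CAF) = 15/2 ∩ CF · AB = -303]
   → C = (7, -5/2)

C = (7, -5/2)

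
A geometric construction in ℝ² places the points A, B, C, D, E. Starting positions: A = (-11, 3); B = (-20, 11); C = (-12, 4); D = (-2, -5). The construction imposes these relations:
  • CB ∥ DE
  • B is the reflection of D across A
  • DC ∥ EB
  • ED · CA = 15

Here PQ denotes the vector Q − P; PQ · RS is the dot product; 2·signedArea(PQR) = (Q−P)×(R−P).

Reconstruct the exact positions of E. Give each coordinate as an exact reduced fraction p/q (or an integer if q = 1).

1. E_x = -10  [DC ∥ EB ∩ CB ∥ DE]
2. E_y = 2  [DC ∥ EB ∩ CB ∥ DE]
   → E = (-10, 2)

E = (-10, 2)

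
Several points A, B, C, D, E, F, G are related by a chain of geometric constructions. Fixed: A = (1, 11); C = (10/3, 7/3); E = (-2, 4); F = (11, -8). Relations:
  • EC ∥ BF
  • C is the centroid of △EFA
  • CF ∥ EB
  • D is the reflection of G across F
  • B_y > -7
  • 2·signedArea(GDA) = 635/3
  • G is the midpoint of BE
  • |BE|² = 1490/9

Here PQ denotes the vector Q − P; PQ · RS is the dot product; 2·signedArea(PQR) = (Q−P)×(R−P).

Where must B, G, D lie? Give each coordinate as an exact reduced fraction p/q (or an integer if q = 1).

B = (17/3, -19/3)
D = (121/6, -89/6)
G = (11/6, -7/6)

1. B_x = 17/3  [EC ∥ BF ∩ CF ∥ EB]
2. B_y = -19/3  [EC ∥ BF ∩ CF ∥ EB]
   → B = (17/3, -19/3)
3. G_x = 11/6  [G is the midpoint of BE]
4. G_y = -7/6  [G is the midpoint of BE]
   → G = (11/6, -7/6)
5. D_x = 121/6  [D is the reflection of G across F]
6. D_y = -89/6  [D is the reflection of G across F]
   → D = (121/6, -89/6)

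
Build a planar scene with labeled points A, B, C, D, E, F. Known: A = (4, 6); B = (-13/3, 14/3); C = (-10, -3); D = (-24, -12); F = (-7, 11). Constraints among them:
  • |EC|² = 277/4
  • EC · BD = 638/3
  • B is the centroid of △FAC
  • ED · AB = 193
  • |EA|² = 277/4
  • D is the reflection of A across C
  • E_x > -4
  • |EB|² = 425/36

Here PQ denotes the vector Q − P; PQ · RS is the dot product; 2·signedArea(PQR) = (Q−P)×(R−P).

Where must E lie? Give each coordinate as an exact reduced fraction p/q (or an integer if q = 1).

E = (-3, 3/2)

1. E_x = -3  [ED · AB = 193 ∩ EC · BD = 638/3]
2. E_y = 3/2  [ED · AB = 193 ∩ EC · BD = 638/3]
   → E = (-3, 3/2)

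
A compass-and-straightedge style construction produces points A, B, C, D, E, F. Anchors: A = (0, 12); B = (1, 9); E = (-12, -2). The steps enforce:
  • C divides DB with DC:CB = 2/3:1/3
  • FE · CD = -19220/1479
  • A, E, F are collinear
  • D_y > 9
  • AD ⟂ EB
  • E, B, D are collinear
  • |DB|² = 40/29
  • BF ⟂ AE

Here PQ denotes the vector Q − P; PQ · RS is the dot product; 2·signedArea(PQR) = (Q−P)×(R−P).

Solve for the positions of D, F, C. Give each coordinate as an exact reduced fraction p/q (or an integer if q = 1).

C = (113/87, 805/87)
D = (55/29, 283/29)
F = (-18/17, 183/17)

1. D_x = 55/29  [E, B, D are collinear ∩ AD ⟂ EB]
2. D_y = 283/29  [E, B, D are collinear ∩ AD ⟂ EB]
   → D = (55/29, 283/29)
3. F_x = -18/17  [A, E, F are collinear ∩ BF ⟂ AE]
4. F_y = 183/17  [A, E, F are collinear ∩ BF ⟂ AE]
   → F = (-18/17, 183/17)
5. C_x = 113/87  [C divides DB with DC:CB = 2/3:1/3]
6. C_y = 805/87  [C divides DB with DC:CB = 2/3:1/3]
   → C = (113/87, 805/87)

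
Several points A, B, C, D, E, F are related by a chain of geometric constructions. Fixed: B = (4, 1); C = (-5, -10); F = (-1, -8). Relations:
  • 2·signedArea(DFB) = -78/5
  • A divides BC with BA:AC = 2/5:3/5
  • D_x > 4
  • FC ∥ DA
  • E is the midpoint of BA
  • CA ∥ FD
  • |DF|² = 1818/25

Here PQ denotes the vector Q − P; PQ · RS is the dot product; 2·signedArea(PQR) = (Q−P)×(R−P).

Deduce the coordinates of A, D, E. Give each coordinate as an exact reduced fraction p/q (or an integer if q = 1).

A = (2/5, -17/5)
D = (22/5, -7/5)
E = (11/5, -6/5)

1. A_x = 2/5  [A divides BC with BA:AC = 2/5:3/5]
2. A_y = -17/5  [A divides BC with BA:AC = 2/5:3/5]
   → A = (2/5, -17/5)
3. D_x = 22/5  [FC ∥ DA ∩ CA ∥ FD]
4. D_y = -7/5  [FC ∥ DA ∩ CA ∥ FD]
   → D = (22/5, -7/5)
5. E_x = 11/5  [E is the midpoint of BA]
6. E_y = -6/5  [E is the midpoint of BA]
   → E = (11/5, -6/5)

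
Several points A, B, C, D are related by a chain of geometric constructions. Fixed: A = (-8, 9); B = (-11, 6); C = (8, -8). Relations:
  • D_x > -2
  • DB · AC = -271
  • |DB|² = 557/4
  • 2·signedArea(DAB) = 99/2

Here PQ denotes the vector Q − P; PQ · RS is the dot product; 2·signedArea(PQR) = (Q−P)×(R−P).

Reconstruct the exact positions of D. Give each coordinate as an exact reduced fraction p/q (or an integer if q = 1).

1. D_x = -3/2  [DB · AC = -271 ∩ 2·signedArea(DAB) = 99/2]
2. D_y = -1  [DB · AC = -271 ∩ 2·signedArea(DAB) = 99/2]
   → D = (-3/2, -1)

D = (-3/2, -1)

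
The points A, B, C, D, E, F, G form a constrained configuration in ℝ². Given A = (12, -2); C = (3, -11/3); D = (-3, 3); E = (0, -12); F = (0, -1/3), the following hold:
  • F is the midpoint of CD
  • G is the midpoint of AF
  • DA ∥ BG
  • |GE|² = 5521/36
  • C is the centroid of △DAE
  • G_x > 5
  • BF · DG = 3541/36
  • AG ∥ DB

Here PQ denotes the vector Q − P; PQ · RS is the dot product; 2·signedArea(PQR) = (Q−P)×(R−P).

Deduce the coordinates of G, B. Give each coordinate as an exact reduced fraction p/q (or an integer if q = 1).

1. G_x = 6  [G is the midpoint of AF]
2. G_y = -7/6  [G is the midpoint of AF]
   → G = (6, -7/6)
3. B_x = -9  [DA ∥ BG ∩ AG ∥ DB]
4. B_y = 23/6  [DA ∥ BG ∩ AG ∥ DB]
   → B = (-9, 23/6)

B = (-9, 23/6)
G = (6, -7/6)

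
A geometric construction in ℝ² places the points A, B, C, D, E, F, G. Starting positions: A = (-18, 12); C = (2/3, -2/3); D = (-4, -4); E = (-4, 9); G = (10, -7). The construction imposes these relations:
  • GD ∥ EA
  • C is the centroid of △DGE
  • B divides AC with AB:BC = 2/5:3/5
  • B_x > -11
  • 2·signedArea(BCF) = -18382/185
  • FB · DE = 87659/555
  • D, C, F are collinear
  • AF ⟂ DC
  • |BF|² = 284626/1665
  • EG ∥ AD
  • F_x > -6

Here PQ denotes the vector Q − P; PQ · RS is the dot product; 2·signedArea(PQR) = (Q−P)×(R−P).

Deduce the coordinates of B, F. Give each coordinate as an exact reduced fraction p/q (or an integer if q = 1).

B = (-158/15, 104/15)
F = (-211/37, -193/37)

1. B_x = -158/15  [B divides AC with AB:BC = 2/5:3/5]
2. B_y = 104/15  [B divides AC with AB:BC = 2/5:3/5]
   → B = (-158/15, 104/15)
3. F_x = -211/37  [D, C, F are collinear ∩ AF ⟂ DC]
4. F_y = -193/37  [D, C, F are collinear ∩ AF ⟂ DC]
   → F = (-211/37, -193/37)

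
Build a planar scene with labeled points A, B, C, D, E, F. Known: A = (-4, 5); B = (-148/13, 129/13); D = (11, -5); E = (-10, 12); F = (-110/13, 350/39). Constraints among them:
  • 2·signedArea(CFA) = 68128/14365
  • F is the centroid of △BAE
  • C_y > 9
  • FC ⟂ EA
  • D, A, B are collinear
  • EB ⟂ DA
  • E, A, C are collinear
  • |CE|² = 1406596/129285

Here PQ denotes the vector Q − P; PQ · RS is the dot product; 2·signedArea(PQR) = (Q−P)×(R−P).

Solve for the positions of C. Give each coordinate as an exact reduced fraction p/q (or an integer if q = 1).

C = (-8678/1105, 31478/3315)

1. C_x = -8678/1105  [E, A, C are collinear ∩ FC ⟂ EA]
2. C_y = 31478/3315  [E, A, C are collinear ∩ FC ⟂ EA]
   → C = (-8678/1105, 31478/3315)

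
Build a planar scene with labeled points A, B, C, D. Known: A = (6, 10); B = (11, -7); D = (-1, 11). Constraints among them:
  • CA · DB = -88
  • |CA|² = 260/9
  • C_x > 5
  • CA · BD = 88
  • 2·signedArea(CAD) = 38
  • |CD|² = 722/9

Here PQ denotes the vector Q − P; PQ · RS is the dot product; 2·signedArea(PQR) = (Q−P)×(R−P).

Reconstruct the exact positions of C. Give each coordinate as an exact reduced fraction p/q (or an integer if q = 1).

1. C_x = 16/3  [CA · DB = -88 ∩ 2·signedArea(CAD) = 38]
2. C_y = 14/3  [CA · DB = -88 ∩ 2·signedArea(CAD) = 38]
   → C = (16/3, 14/3)

C = (16/3, 14/3)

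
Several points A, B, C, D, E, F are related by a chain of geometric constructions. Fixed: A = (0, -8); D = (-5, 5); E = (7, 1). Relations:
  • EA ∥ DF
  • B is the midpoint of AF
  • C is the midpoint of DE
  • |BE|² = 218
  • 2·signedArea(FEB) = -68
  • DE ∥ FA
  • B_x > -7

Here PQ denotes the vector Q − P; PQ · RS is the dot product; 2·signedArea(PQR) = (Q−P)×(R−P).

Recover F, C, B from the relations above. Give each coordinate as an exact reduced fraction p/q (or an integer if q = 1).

B = (-6, -6)
C = (1, 3)
F = (-12, -4)

1. F_x = -12  [DE ∥ FA ∩ EA ∥ DF]
2. F_y = -4  [DE ∥ FA ∩ EA ∥ DF]
   → F = (-12, -4)
3. C_x = 1  [C is the midpoint of DE]
4. C_y = 3  [C is the midpoint of DE]
   → C = (1, 3)
5. B_x = -6  [B is the midpoint of AF]
6. B_y = -6  [B is the midpoint of AF]
   → B = (-6, -6)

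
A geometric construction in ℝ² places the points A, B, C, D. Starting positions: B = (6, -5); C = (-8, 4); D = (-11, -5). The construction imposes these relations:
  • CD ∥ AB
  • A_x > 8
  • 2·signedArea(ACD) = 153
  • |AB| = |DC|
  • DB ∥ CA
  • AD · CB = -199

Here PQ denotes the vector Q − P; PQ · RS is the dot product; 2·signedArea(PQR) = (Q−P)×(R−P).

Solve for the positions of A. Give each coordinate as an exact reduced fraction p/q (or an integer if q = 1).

A = (9, 4)

1. A_x = 9  [CD ∥ AB ∩ DB ∥ CA]
2. A_y = 4  [CD ∥ AB ∩ DB ∥ CA]
   → A = (9, 4)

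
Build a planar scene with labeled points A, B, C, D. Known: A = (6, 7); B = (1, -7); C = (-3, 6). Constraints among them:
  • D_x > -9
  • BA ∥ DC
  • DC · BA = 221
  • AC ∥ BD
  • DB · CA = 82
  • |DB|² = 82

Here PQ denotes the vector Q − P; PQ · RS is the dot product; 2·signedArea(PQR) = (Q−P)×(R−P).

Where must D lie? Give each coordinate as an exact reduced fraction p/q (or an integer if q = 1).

1. D_x = -8  [BA ∥ DC ∩ AC ∥ BD]
2. D_y = -8  [BA ∥ DC ∩ AC ∥ BD]
   → D = (-8, -8)

D = (-8, -8)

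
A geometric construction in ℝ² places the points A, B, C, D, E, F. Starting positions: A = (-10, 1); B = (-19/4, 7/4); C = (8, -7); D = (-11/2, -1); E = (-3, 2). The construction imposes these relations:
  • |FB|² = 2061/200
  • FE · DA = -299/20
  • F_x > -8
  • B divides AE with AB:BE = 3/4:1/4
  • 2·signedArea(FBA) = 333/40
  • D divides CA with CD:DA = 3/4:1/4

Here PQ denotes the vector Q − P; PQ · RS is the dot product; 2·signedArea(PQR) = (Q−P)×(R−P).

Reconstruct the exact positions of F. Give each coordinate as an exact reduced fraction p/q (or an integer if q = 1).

1. F_x = -73/10  [FE · DA = -299/20 ∩ 2·signedArea(FBA) = 333/40]
2. F_y = -1/5  [FE · DA = -299/20 ∩ 2·signedArea(FBA) = 333/40]
   → F = (-73/10, -1/5)

F = (-73/10, -1/5)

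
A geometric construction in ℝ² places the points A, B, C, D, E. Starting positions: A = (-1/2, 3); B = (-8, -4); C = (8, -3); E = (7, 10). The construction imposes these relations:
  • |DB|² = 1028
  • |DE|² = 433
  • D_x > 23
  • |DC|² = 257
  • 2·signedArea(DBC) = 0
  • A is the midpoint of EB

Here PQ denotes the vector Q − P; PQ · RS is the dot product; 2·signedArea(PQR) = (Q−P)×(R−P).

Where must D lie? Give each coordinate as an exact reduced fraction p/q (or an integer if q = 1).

1. D_x = 24  [line -1·x + 16·y + 56 = 0 ∩ |DB|² = 1028]
2. D_y = -2  [line -1·x + 16·y + 56 = 0 ∩ |DB|² = 1028]
   → D = (24, -2)

D = (24, -2)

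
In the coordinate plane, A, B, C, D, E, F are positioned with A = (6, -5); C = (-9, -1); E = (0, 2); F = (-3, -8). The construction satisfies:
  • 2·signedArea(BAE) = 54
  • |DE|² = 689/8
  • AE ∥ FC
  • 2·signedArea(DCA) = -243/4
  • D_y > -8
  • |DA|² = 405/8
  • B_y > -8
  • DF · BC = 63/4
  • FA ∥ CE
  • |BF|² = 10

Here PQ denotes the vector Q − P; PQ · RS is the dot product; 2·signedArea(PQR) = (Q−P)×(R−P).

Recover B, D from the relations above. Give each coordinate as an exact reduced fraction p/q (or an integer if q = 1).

1. D_x = -3/4  [line 4·x + 15·y + 447/4 = 0 ∩ |DA|² = 405/8]
2. D_y = -29/4  [line 4·x + 15·y + 447/4 = 0 ∩ |DA|² = 405/8]
   → D = (-3/4, -29/4)
3. B_x = 0  [2·signedArea(BAE) = 54 ∩ DF · BC = 63/4]
4. B_y = -7  [2·signedArea(BAE) = 54 ∩ DF · BC = 63/4]
   → B = (0, -7)

B = (0, -7)
D = (-3/4, -29/4)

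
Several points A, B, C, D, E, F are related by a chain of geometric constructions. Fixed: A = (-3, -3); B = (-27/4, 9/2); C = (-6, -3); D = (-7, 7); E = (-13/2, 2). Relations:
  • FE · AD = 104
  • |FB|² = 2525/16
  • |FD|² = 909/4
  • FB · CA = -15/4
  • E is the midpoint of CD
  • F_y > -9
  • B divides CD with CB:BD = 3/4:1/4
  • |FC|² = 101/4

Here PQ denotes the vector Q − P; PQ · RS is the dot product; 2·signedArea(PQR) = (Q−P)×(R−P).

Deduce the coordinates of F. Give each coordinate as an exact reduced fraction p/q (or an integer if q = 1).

1. F_x = -11/2  [FE · AD = 104 ∩ FB · CA = -15/4]
2. F_y = -8  [FE · AD = 104 ∩ FB · CA = -15/4]
   → F = (-11/2, -8)

F = (-11/2, -8)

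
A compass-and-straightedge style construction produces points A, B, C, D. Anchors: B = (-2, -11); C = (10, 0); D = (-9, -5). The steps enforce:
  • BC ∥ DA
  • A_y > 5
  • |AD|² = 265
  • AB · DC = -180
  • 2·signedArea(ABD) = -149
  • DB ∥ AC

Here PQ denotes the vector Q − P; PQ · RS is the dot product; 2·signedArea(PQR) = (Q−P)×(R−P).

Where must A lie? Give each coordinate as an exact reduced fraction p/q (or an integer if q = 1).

A = (3, 6)

1. A_x = 3  [DB ∥ AC ∩ BC ∥ DA]
2. A_y = 6  [DB ∥ AC ∩ BC ∥ DA]
   → A = (3, 6)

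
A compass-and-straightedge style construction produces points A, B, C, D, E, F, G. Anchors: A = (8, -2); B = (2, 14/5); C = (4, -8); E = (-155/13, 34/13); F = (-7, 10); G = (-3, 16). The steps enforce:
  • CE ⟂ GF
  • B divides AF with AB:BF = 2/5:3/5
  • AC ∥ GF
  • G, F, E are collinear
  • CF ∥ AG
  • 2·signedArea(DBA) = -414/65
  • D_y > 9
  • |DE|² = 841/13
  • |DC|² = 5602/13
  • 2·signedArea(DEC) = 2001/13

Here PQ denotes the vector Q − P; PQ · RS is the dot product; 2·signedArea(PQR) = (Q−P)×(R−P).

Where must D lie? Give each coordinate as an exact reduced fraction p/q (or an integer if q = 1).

D = (-97/13, 121/13)

1. D_x = -97/13  [2·signedArea(DEC) = 2001/13 ∩ 2·signedArea(DBA) = -414/65]
2. D_y = 121/13  [2·signedArea(DEC) = 2001/13 ∩ 2·signedArea(DBA) = -414/65]
   → D = (-97/13, 121/13)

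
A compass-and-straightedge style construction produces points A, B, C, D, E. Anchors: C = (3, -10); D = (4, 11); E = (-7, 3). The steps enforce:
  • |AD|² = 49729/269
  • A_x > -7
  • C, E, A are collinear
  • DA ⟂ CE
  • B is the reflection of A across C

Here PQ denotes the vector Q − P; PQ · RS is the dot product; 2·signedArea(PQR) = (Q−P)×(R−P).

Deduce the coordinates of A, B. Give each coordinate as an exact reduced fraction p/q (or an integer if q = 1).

A = (-1823/269, 729/269)
B = (3437/269, -6109/269)

1. A_x = -1823/269  [C, E, A are collinear ∩ DA ⟂ CE]
2. A_y = 729/269  [C, E, A are collinear ∩ DA ⟂ CE]
   → A = (-1823/269, 729/269)
3. B_x = 3437/269  [B is the reflection of A across C]
4. B_y = -6109/269  [B is the reflection of A across C]
   → B = (3437/269, -6109/269)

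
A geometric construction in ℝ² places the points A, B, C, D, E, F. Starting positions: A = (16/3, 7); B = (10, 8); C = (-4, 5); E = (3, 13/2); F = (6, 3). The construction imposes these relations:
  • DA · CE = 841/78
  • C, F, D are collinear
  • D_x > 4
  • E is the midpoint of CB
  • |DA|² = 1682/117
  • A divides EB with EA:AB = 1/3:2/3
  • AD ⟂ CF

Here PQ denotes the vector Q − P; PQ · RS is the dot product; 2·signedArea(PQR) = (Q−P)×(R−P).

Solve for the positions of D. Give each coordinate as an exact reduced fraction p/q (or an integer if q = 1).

D = (179/39, 128/39)

1. D_x = 179/39  [C, F, D are collinear ∩ AD ⟂ CF]
2. D_y = 128/39  [C, F, D are collinear ∩ AD ⟂ CF]
   → D = (179/39, 128/39)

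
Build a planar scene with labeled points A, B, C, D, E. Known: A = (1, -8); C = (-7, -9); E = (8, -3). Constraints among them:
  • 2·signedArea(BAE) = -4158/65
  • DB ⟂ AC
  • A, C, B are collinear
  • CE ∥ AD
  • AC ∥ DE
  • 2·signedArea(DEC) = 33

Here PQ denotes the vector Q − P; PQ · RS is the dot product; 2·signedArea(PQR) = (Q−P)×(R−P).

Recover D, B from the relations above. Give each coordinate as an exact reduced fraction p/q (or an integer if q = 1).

B = (1073/65, -394/65)
D = (16, -2)

1. D_x = 16  [AC ∥ DE ∩ CE ∥ AD]
2. D_y = -2  [AC ∥ DE ∩ CE ∥ AD]
   → D = (16, -2)
3. B_x = 1073/65  [A, C, B are collinear ∩ DB ⟂ AC]
4. B_y = -394/65  [A, C, B are collinear ∩ DB ⟂ AC]
   → B = (1073/65, -394/65)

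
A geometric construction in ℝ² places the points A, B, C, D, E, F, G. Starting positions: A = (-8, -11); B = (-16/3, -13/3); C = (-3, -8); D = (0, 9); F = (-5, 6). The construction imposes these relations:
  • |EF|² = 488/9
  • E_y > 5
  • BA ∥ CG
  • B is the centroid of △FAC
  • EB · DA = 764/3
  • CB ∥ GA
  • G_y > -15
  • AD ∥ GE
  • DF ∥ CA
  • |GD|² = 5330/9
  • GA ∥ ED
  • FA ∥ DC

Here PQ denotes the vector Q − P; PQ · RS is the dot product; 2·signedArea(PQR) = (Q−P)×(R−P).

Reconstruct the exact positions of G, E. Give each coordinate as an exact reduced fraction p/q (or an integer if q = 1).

E = (7/3, 16/3)
G = (-17/3, -44/3)

1. G_x = -17/3  [CB ∥ GA ∩ BA ∥ CG]
2. G_y = -44/3  [CB ∥ GA ∩ BA ∥ CG]
   → G = (-17/3, -44/3)
3. E_x = 7/3  [GA ∥ ED ∩ AD ∥ GE]
4. E_y = 16/3  [GA ∥ ED ∩ AD ∥ GE]
   → E = (7/3, 16/3)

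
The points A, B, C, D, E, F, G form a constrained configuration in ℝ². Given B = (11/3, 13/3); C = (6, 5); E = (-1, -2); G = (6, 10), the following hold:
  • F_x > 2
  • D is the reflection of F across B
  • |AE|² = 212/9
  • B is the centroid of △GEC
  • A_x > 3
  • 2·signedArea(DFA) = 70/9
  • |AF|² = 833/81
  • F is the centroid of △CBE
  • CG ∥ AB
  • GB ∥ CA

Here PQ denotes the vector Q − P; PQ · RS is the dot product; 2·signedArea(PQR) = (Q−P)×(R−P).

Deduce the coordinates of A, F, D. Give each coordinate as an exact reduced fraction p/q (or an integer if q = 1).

A = (11/3, -2/3)
D = (40/9, 56/9)
F = (26/9, 22/9)

1. A_x = 11/3  [CG ∥ AB ∩ GB ∥ CA]
2. A_y = -2/3  [CG ∥ AB ∩ GB ∥ CA]
   → A = (11/3, -2/3)
3. F_x = 26/9  [F is the centroid of △CBE]
4. F_y = 22/9  [F is the centroid of △CBE]
   → F = (26/9, 22/9)
5. D_x = 40/9  [D is the reflection of F across B]
6. D_y = 56/9  [D is the reflection of F across B]
   → D = (40/9, 56/9)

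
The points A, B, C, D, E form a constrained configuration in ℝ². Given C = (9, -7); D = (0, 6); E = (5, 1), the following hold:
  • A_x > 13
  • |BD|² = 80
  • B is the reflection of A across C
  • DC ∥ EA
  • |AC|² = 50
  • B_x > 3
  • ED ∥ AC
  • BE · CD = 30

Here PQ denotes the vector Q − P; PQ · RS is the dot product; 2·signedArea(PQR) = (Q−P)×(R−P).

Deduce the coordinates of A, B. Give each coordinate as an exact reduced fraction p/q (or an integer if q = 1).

1. A_x = 14  [ED ∥ AC ∩ DC ∥ EA]
2. A_y = -12  [ED ∥ AC ∩ DC ∥ EA]
   → A = (14, -12)
3. B_x = 4  [B is the reflection of A across C]
4. B_y = -2  [B is the reflection of A across C]
   → B = (4, -2)

A = (14, -12)
B = (4, -2)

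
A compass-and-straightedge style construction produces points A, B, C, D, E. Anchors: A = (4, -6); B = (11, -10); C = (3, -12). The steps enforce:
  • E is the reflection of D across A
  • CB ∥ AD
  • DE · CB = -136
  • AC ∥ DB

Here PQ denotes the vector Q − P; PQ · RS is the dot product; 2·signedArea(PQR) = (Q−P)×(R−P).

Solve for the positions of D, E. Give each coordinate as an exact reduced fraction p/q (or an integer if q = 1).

1. D_x = 12  [AC ∥ DB ∩ CB ∥ AD]
2. D_y = -4  [AC ∥ DB ∩ CB ∥ AD]
   → D = (12, -4)
3. E_x = -4  [E is the reflection of D across A]
4. E_y = -8  [E is the reflection of D across A]
   → E = (-4, -8)

D = (12, -4)
E = (-4, -8)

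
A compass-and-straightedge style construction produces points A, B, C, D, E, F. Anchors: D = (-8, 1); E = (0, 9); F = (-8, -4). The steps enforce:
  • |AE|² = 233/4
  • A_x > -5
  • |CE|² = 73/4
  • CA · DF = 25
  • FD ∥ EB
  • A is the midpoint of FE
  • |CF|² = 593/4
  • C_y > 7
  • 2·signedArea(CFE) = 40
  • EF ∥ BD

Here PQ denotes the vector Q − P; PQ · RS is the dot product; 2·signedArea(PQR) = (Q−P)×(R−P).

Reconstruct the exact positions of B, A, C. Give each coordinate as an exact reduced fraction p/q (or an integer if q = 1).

1. B_x = 0  [EF ∥ BD ∩ FD ∥ EB]
2. B_y = 14  [EF ∥ BD ∩ FD ∥ EB]
   → B = (0, 14)
3. A_x = -4  [A is the midpoint of FE]
4. A_y = 5/2  [A is the midpoint of FE]
   → A = (-4, 5/2)
5. C_x = -4  [2·signedArea(CFE) = 40 ∩ CA · DF = 25]
6. C_y = 15/2  [2·signedArea(CFE) = 40 ∩ CA · DF = 25]
   → C = (-4, 15/2)

A = (-4, 5/2)
B = (0, 14)
C = (-4, 15/2)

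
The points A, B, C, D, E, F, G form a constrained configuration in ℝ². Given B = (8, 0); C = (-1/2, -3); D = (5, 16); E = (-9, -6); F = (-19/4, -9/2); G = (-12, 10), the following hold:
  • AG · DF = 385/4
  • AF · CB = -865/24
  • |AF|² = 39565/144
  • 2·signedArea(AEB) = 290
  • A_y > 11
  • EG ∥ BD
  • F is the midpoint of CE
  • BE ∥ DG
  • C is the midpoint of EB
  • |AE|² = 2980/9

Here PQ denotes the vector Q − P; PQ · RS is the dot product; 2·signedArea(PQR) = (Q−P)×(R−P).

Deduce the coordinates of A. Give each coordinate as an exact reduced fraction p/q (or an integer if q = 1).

A = (-19/3, 12)

1. A_x = -19/3  [AF · CB = -865/24 ∩ 2·signedArea(AEB) = 290]
2. A_y = 12  [AF · CB = -865/24 ∩ 2·signedArea(AEB) = 290]
   → A = (-19/3, 12)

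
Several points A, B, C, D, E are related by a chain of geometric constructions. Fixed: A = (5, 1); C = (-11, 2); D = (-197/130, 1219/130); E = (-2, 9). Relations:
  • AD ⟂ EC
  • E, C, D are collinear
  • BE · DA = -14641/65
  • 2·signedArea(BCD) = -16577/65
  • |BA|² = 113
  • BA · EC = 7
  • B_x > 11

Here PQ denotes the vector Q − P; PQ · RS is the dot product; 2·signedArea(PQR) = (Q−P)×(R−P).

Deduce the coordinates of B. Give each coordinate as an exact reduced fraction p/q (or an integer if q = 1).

1. B_x = 12  [BE · DA = -14641/65 ∩ BA · EC = 7]
2. B_y = -7  [BE · DA = -14641/65 ∩ BA · EC = 7]
   → B = (12, -7)

B = (12, -7)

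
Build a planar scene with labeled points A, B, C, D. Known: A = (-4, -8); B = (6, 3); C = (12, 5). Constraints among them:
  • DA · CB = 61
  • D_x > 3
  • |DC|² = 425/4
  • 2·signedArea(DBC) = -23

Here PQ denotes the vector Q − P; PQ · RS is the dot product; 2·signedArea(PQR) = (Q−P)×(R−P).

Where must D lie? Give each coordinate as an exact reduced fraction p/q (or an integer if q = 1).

1. D_x = 4  [2·signedArea(DBC) = -23 ∩ DA · CB = 61]
2. D_y = -3/2  [2·signedArea(DBC) = -23 ∩ DA · CB = 61]
   → D = (4, -3/2)

D = (4, -3/2)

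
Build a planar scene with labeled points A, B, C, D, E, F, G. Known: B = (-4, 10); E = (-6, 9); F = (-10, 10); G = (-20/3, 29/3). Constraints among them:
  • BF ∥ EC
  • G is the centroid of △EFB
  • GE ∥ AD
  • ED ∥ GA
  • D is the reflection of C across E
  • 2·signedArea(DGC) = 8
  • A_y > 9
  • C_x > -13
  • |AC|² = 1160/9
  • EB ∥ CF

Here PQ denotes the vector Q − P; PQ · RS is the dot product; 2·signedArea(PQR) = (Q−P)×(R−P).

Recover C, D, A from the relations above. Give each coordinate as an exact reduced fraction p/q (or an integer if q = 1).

1. C_x = -12  [EB ∥ CF ∩ BF ∥ EC]
2. C_y = 9  [EB ∥ CF ∩ BF ∥ EC]
   → C = (-12, 9)
3. D_x = 0  [D is the reflection of C across E]
4. D_y = 9  [D is the reflection of C across E]
   → D = (0, 9)
5. A_x = -2/3  [GE ∥ AD ∩ ED ∥ GA]
6. A_y = 29/3  [GE ∥ AD ∩ ED ∥ GA]
   → A = (-2/3, 29/3)

A = (-2/3, 29/3)
C = (-12, 9)
D = (0, 9)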